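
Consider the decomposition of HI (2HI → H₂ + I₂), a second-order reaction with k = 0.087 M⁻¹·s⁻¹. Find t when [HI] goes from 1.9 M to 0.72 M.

9.915 s

Step 1: For second-order: t = (1/[HI] - 1/[HI]₀)/k
Step 2: t = (1/0.72 - 1/1.9)/0.087
Step 3: t = (1.389 - 0.5263)/0.087
Step 4: t = 0.8626/0.087 = 9.915 s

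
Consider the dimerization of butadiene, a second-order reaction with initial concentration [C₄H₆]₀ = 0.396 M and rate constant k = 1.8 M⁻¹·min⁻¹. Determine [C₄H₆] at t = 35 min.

0.01526 M

Step 1: For a second-order reaction: 1/[C₄H₆] = 1/[C₄H₆]₀ + kt
Step 2: 1/[C₄H₆] = 1/0.396 + 1.8 × 35
Step 3: 1/[C₄H₆] = 2.525 + 63 = 65.53
Step 4: [C₄H₆] = 1/65.53 = 0.01526 M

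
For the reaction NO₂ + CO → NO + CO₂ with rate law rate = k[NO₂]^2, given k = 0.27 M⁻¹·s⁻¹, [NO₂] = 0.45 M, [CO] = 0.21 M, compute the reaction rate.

0.05468 M/s

Step 1: The rate law is rate = k[NO₂]^2
Step 2: Note that the rate does not depend on [CO] (zero order in CO).
Step 3: rate = 0.27 × (0.45)^2 = 0.054675 M/s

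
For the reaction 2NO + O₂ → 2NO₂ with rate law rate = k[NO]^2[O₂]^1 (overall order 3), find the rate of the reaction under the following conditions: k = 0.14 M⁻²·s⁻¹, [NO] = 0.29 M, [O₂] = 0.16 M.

0.001884 M/s

Step 1: The rate law is rate = k[NO]^2[O₂]^1, overall order = 2+1 = 3
Step 2: Substitute values: rate = 0.14 × (0.29)^2 × (0.16)^1
Step 3: rate = 0.14 × 0.0841 × 0.16 = 0.00188384 M/s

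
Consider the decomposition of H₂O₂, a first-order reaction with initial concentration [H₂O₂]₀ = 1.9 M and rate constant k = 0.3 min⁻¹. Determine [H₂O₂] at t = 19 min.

0.006357 M

Step 1: For a first-order reaction: [H₂O₂] = [H₂O₂]₀ × e^(-kt)
Step 2: [H₂O₂] = 1.9 × e^(-0.3 × 19)
Step 3: [H₂O₂] = 1.9 × e^(-5.7)
Step 4: [H₂O₂] = 1.9 × 0.00334597 = 0.006357 M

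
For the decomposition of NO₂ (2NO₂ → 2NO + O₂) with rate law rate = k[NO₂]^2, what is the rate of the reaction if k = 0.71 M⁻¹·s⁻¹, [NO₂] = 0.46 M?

0.1502 M/s

Step 1: Identify the rate law: rate = k[NO₂]^2
Step 2: Substitute values: rate = 0.71 × (0.46)^2
Step 3: Calculate: rate = 0.71 × 0.2116 = 0.150236 M/s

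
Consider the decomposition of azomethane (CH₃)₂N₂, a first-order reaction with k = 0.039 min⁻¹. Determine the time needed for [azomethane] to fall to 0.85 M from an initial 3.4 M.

35.55 min

Step 1: For first-order: t = ln([azomethane]₀/[azomethane])/k
Step 2: t = ln(3.4/0.85)/0.039
Step 3: t = ln(4)/0.039
Step 4: t = 1.386/0.039 = 35.55 min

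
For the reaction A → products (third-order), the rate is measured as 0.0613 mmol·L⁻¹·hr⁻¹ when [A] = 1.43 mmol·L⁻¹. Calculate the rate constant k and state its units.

0.02096 (mmol·L⁻¹)⁻²·hr⁻¹

Step 1: rate = k[A]^3, so k = rate / [A]^3.
Step 2: k = 0.0613 / (1.43)^3 = 0.0613 / 2.924.
Step 3: k = 0.02096 (mmol·L⁻¹)⁻²·hr⁻¹.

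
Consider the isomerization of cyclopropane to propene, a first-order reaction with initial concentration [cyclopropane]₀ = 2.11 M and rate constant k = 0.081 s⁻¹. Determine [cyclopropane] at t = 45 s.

0.05512 M

Step 1: For a first-order reaction: [cyclopropane] = [cyclopropane]₀ × e^(-kt)
Step 2: [cyclopropane] = 2.11 × e^(-0.081 × 45)
Step 3: [cyclopropane] = 2.11 × e^(-3.645)
Step 4: [cyclopropane] = 2.11 × 0.0261214 = 0.05512 M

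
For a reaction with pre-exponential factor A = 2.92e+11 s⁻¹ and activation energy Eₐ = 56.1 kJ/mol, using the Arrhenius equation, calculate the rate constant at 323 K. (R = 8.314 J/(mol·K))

2.47e+02 s⁻¹

Step 1: Use the Arrhenius equation: k = A × exp(-Eₐ/RT)
Step 2: Convert Eₐ to J/mol: 56.1 kJ/mol = 56100 J/mol
Step 3: Calculate the exponent: -Eₐ/(RT) = -56100/(8.314 × 323) = -20.89057
Step 4: k = 2.92e+11 × exp(-20.89057)
Step 5: k = 2.92e+11 × 8.45942e-10 = 2.4702e+02 s⁻¹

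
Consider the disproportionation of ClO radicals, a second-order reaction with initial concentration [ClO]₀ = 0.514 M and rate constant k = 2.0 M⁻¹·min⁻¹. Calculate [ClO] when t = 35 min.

0.0139 M

Step 1: For a second-order reaction: 1/[ClO] = 1/[ClO]₀ + kt
Step 2: 1/[ClO] = 1/0.514 + 2.0 × 35
Step 3: 1/[ClO] = 1.946 + 70 = 71.95
Step 4: [ClO] = 1/71.95 = 0.0139 M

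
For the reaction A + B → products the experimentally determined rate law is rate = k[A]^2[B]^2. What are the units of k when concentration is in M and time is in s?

M⁻³·s⁻¹

Step 1: Overall order = 2 + 2 = 4.
Step 2: rate has units M·s⁻¹; [A]^2[B]^2 has units M^4.
Step 3: k = rate/([A]^2[B]^2), so units of k = M^(1-4)·s⁻¹ = M⁻³·s⁻¹.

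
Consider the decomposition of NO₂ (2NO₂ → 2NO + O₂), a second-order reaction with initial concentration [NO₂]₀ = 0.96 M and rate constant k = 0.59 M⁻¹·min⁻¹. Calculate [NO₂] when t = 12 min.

0.1231 M

Step 1: For a second-order reaction: 1/[NO₂] = 1/[NO₂]₀ + kt
Step 2: 1/[NO₂] = 1/0.96 + 0.59 × 12
Step 3: 1/[NO₂] = 1.042 + 7.08 = 8.122
Step 4: [NO₂] = 1/8.122 = 0.1231 M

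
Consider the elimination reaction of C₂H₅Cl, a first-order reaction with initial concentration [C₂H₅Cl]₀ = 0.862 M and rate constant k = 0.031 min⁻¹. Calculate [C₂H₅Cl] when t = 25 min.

0.3971 M

Step 1: For a first-order reaction: [C₂H₅Cl] = [C₂H₅Cl]₀ × e^(-kt)
Step 2: [C₂H₅Cl] = 0.862 × e^(-0.031 × 25)
Step 3: [C₂H₅Cl] = 0.862 × e^(-0.775)
Step 4: [C₂H₅Cl] = 0.862 × 0.460704 = 0.3971 M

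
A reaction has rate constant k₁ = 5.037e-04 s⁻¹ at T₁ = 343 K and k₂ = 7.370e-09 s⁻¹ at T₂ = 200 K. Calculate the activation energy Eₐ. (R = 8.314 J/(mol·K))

44.4 kJ/mol

Step 1: Use the two-temperature Arrhenius form: ln(k₂/k₁) = -Eₐ/R × (1/T₂ - 1/T₁)
Step 2: ln(k₂/k₁) = ln(7.370e-09/5.037e-04) = ln(1.46317e-05) = -11.1323
Step 3: 1/T₂ - 1/T₁ = 1/200 - 1/343 = 2.084548e-03 K⁻¹
Step 4: Eₐ = -R × ln(k₂/k₁) / (1/T₂ - 1/T₁) = -8.314 × -11.1323 / 2.084548e-03
Step 5: Eₐ = 4.4400e+04 J/mol = 44.4 kJ/mol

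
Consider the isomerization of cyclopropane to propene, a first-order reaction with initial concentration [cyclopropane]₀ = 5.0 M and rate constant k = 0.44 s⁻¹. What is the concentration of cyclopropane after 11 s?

0.03954 M

Step 1: For a first-order reaction: [cyclopropane] = [cyclopropane]₀ × e^(-kt)
Step 2: [cyclopropane] = 5.0 × e^(-0.44 × 11)
Step 3: [cyclopropane] = 5.0 × e^(-4.84)
Step 4: [cyclopropane] = 5.0 × 0.00790705 = 0.03954 M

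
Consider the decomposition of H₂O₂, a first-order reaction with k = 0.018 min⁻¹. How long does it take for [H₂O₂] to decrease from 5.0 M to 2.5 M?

38.51 min

Step 1: For first-order: t = ln([H₂O₂]₀/[H₂O₂])/k
Step 2: t = ln(5.0/2.5)/0.018
Step 3: t = ln(2)/0.018
Step 4: t = 0.6931/0.018 = 38.51 min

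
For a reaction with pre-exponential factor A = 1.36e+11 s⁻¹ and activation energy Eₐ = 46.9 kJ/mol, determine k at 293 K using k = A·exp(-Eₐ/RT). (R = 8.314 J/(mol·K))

5.92e+02 s⁻¹

Step 1: Use the Arrhenius equation: k = A × exp(-Eₐ/RT)
Step 2: Convert Eₐ to J/mol: 46.9 kJ/mol = 46900 J/mol
Step 3: Calculate the exponent: -Eₐ/(RT) = -46900/(8.314 × 293) = -19.25286
Step 4: k = 1.36e+11 × exp(-19.25286)
Step 5: k = 1.36e+11 × 4.35100e-09 = 5.9174e+02 s⁻¹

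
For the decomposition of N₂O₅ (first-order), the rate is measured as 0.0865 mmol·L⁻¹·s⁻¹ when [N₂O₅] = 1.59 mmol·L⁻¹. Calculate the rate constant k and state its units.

0.0544 s⁻¹

Step 1: rate = k[N₂O₅]^1, so k = rate / [N₂O₅]^1.
Step 2: k = 0.0865 / (1.59)^1 = 0.0865 / 1.59.
Step 3: k = 0.0544 s⁻¹.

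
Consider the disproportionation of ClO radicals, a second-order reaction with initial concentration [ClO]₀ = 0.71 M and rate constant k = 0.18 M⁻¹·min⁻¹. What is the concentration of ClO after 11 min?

0.2951 M

Step 1: For a second-order reaction: 1/[ClO] = 1/[ClO]₀ + kt
Step 2: 1/[ClO] = 1/0.71 + 0.18 × 11
Step 3: 1/[ClO] = 1.408 + 1.98 = 3.388
Step 4: [ClO] = 1/3.388 = 0.2951 M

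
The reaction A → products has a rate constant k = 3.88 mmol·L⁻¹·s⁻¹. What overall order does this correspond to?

zeroth order (0)

Step 1: The units of k for an nth-order reaction are (concentration)^(1-n)·(time)⁻¹.
Step 2: Here k has units mmol·L⁻¹·s⁻¹, so the concentration exponent is 1.
Step 3: 1 - n = 1 ⇒ n = 0. The reaction is zeroth order.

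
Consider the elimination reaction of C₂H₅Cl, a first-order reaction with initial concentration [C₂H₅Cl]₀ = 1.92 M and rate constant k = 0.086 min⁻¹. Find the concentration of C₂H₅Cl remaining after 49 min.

0.02839 M

Step 1: For a first-order reaction: [C₂H₅Cl] = [C₂H₅Cl]₀ × e^(-kt)
Step 2: [C₂H₅Cl] = 1.92 × e^(-0.086 × 49)
Step 3: [C₂H₅Cl] = 1.92 × e^(-4.214)
Step 4: [C₂H₅Cl] = 1.92 × 0.0147871 = 0.02839 M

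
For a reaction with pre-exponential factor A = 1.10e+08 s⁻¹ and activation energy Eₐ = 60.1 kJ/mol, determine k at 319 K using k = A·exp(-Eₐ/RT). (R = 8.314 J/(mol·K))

1.58e-02 s⁻¹

Step 1: Use the Arrhenius equation: k = A × exp(-Eₐ/RT)
Step 2: Convert Eₐ to J/mol: 60.1 kJ/mol = 60100 J/mol
Step 3: Calculate the exponent: -Eₐ/(RT) = -60100/(8.314 × 319) = -22.66072
Step 4: k = 1.10e+08 × exp(-22.66072)
Step 5: k = 1.10e+08 × 1.44070e-10 = 1.5848e-02 s⁻¹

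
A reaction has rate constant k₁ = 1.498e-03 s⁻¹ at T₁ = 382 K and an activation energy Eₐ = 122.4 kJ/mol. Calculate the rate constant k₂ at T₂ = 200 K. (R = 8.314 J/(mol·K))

8.797e-19 s⁻¹

Step 1: Use the two-temperature Arrhenius form: ln(k₂/k₁) = -Eₐ/R × (1/T₂ - 1/T₁)
Step 2: Convert Eₐ to J/mol: 122.4 kJ/mol = 122400 J/mol
Step 3: 1/T₂ - 1/T₁ = 1/200 - 1/382 = 2.382199e-03 K⁻¹
Step 4: ln(k₂/k₁) = -122400/8.314 × 2.382199e-03 = -35.07110
Step 5: k₂ = k₁ × exp(-35.07110) = 1.498e-03 × 5.87239e-16 = 8.797e-19 s⁻¹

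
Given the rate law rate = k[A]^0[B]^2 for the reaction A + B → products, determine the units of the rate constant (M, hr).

M⁻¹·hr⁻¹

Step 1: Overall order = 0 + 2 = 2.
Step 2: rate has units M·hr⁻¹; [A]^0[B]^2 has units M^2.
Step 3: k = rate/([A]^0[B]^2), so units of k = M^(1-2)·hr⁻¹ = M⁻¹·hr⁻¹.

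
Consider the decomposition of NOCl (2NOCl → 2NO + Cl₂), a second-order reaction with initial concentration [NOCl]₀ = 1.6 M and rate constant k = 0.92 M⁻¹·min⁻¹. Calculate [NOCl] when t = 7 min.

0.1415 M

Step 1: For a second-order reaction: 1/[NOCl] = 1/[NOCl]₀ + kt
Step 2: 1/[NOCl] = 1/1.6 + 0.92 × 7
Step 3: 1/[NOCl] = 0.625 + 6.44 = 7.065
Step 4: [NOCl] = 1/7.065 = 0.1415 M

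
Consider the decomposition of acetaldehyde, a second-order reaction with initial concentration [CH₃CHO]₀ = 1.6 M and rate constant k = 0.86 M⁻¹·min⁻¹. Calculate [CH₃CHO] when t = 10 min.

0.1084 M

Step 1: For a second-order reaction: 1/[CH₃CHO] = 1/[CH₃CHO]₀ + kt
Step 2: 1/[CH₃CHO] = 1/1.6 + 0.86 × 10
Step 3: 1/[CH₃CHO] = 0.625 + 8.6 = 9.225
Step 4: [CH₃CHO] = 1/9.225 = 0.1084 M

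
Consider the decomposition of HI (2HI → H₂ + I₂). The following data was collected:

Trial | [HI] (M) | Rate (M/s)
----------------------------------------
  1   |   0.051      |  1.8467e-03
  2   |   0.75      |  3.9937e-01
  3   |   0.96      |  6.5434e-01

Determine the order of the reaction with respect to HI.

second order (2)

Step 1: Compare trials to find order n where rate₂/rate₁ = ([HI]₂/[HI]₁)^n
Step 2: rate₂/rate₁ = 3.9937e-01/1.8467e-03 = 216.3
Step 3: [HI]₂/[HI]₁ = 0.75/0.051 = 14.71
Step 4: n = ln(216.3)/ln(14.71) = 2.00 ≈ 2
Step 5: The reaction is second order in HI.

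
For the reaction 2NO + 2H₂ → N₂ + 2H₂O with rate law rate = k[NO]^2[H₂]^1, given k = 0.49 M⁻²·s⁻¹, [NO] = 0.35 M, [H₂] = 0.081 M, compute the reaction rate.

0.004862 M/s

Step 1: The rate law is rate = k[NO]^2[H₂]^1
Step 2: Substitute: rate = 0.49 × (0.35)^2 × (0.081)^1
Step 3: rate = 0.49 × 0.1225 × 0.081 = 0.00486202 M/s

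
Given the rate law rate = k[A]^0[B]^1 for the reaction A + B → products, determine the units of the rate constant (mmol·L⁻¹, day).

day⁻¹

Step 1: Overall order = 0 + 1 = 1.
Step 2: rate has units mmol·L⁻¹·day⁻¹; [A]^0[B]^1 has units (mmol·L⁻¹)^1.
Step 3: k = rate/([A]^0[B]^1), so units of k = (mmol·L⁻¹)^(1-1)·day⁻¹ = day⁻¹.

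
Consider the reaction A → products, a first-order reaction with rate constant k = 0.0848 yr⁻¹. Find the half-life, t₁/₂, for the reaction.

8.174 yr

Step 1: For a first-order reaction, t₁/₂ = ln(2)/k
Step 2: t₁/₂ = ln(2)/0.0848
Step 3: t₁/₂ = 0.6931/0.0848 = 8.174 yr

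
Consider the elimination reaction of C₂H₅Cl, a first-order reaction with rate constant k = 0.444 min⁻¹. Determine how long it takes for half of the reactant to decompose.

1.561 min

Step 1: For a first-order reaction, t₁/₂ = ln(2)/k
Step 2: t₁/₂ = ln(2)/0.444
Step 3: t₁/₂ = 0.6931/0.444 = 1.561 min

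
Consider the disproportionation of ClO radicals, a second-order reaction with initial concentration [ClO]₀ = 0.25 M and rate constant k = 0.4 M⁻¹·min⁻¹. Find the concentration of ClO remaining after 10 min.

0.125 M

Step 1: For a second-order reaction: 1/[ClO] = 1/[ClO]₀ + kt
Step 2: 1/[ClO] = 1/0.25 + 0.4 × 10
Step 3: 1/[ClO] = 4 + 4 = 8
Step 4: [ClO] = 1/8 = 0.125 M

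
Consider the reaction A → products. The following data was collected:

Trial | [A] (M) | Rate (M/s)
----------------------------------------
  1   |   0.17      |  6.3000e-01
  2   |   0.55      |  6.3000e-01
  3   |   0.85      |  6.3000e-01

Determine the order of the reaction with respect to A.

zeroth order (0)

Step 1: Compare trials - when concentration changes, rate stays constant.
Step 2: rate₂/rate₁ = 6.3000e-01/6.3000e-01 = 1
Step 3: [A]₂/[A]₁ = 0.55/0.17 = 3.235
Step 4: Since rate ratio ≈ (conc ratio)^0, the reaction is zeroth order.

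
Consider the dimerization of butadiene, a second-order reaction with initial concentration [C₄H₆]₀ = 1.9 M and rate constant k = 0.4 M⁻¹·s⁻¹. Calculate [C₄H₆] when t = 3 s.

0.5793 M

Step 1: For a second-order reaction: 1/[C₄H₆] = 1/[C₄H₆]₀ + kt
Step 2: 1/[C₄H₆] = 1/1.9 + 0.4 × 3
Step 3: 1/[C₄H₆] = 0.5263 + 1.2 = 1.726
Step 4: [C₄H₆] = 1/1.726 = 0.5793 M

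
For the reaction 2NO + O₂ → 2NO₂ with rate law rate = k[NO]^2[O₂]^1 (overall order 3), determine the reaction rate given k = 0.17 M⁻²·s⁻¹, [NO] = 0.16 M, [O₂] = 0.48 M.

0.002089 M/s

Step 1: The rate law is rate = k[NO]^2[O₂]^1, overall order = 2+1 = 3
Step 2: Substitute values: rate = 0.17 × (0.16)^2 × (0.48)^1
Step 3: rate = 0.17 × 0.0256 × 0.48 = 0.00208896 M/s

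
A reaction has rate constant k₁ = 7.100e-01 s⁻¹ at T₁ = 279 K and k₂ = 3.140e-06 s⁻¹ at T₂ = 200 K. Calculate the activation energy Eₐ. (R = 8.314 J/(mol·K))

72.4 kJ/mol

Step 1: Use the two-temperature Arrhenius form: ln(k₂/k₁) = -Eₐ/R × (1/T₂ - 1/T₁)
Step 2: ln(k₂/k₁) = ln(3.140e-06/7.100e-01) = ln(4.42254e-06) = -12.3288
Step 3: 1/T₂ - 1/T₁ = 1/200 - 1/279 = 1.415771e-03 K⁻¹
Step 4: Eₐ = -R × ln(k₂/k₁) / (1/T₂ - 1/T₁) = -8.314 × -12.3288 / 1.415771e-03
Step 5: Eₐ = 7.2400e+04 J/mol = 72.4 kJ/mol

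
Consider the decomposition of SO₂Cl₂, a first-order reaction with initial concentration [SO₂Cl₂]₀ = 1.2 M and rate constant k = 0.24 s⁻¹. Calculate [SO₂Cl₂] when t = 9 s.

0.1384 M

Step 1: For a first-order reaction: [SO₂Cl₂] = [SO₂Cl₂]₀ × e^(-kt)
Step 2: [SO₂Cl₂] = 1.2 × e^(-0.24 × 9)
Step 3: [SO₂Cl₂] = 1.2 × e^(-2.16)
Step 4: [SO₂Cl₂] = 1.2 × 0.115325 = 0.1384 M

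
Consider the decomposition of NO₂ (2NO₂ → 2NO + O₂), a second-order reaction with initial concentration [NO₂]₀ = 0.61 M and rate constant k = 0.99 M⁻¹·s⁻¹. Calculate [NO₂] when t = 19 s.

0.0489 M

Step 1: For a second-order reaction: 1/[NO₂] = 1/[NO₂]₀ + kt
Step 2: 1/[NO₂] = 1/0.61 + 0.99 × 19
Step 3: 1/[NO₂] = 1.639 + 18.81 = 20.45
Step 4: [NO₂] = 1/20.45 = 0.0489 M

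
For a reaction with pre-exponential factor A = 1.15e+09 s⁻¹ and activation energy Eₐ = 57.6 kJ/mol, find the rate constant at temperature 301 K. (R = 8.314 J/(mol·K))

1.16e-01 s⁻¹

Step 1: Use the Arrhenius equation: k = A × exp(-Eₐ/RT)
Step 2: Convert Eₐ to J/mol: 57.6 kJ/mol = 57600 J/mol
Step 3: Calculate the exponent: -Eₐ/(RT) = -57600/(8.314 × 301) = -23.01685
Step 4: k = 1.15e+09 × exp(-23.01685)
Step 5: k = 1.15e+09 × 1.00904e-10 = 1.1604e-01 s⁻¹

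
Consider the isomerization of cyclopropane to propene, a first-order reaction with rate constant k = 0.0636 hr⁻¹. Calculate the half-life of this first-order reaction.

10.9 hr

Step 1: For a first-order reaction, t₁/₂ = ln(2)/k
Step 2: t₁/₂ = ln(2)/0.0636
Step 3: t₁/₂ = 0.6931/0.0636 = 10.9 hr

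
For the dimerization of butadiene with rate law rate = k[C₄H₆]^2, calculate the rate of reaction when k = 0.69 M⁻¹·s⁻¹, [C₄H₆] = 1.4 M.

1.352 M/s

Step 1: Identify the rate law: rate = k[C₄H₆]^2
Step 2: Substitute values: rate = 0.69 × (1.4)^2
Step 3: Calculate: rate = 0.69 × 1.96 = 1.3524 M/s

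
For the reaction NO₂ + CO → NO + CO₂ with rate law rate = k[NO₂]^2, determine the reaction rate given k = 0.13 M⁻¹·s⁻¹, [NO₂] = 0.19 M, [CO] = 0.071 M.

0.004693 M/s

Step 1: The rate law is rate = k[NO₂]^2
Step 2: Note that the rate does not depend on [CO] (zero order in CO).
Step 3: rate = 0.13 × (0.19)^2 = 0.004693 M/s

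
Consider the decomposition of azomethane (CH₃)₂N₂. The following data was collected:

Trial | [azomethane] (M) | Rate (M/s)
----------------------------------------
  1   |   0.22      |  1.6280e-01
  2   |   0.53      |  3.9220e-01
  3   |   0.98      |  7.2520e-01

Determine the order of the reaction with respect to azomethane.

first order (1)

Step 1: Compare trials to find order n where rate₂/rate₁ = ([azomethane]₂/[azomethane]₁)^n
Step 2: rate₂/rate₁ = 3.9220e-01/1.6280e-01 = 2.409
Step 3: [azomethane]₂/[azomethane]₁ = 0.53/0.22 = 2.409
Step 4: n = ln(2.409)/ln(2.409) = 1.00 ≈ 1
Step 5: The reaction is first order in azomethane.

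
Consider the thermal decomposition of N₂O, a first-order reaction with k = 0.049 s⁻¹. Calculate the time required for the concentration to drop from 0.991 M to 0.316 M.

23.33 s

Step 1: For first-order: t = ln([N₂O]₀/[N₂O])/k
Step 2: t = ln(0.991/0.316)/0.049
Step 3: t = ln(3.136)/0.049
Step 4: t = 1.143/0.049 = 23.33 s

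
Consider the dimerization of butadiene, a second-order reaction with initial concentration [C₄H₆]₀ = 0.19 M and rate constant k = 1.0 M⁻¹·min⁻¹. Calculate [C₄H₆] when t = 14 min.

0.05191 M

Step 1: For a second-order reaction: 1/[C₄H₆] = 1/[C₄H₆]₀ + kt
Step 2: 1/[C₄H₆] = 1/0.19 + 1.0 × 14
Step 3: 1/[C₄H₆] = 5.263 + 14 = 19.26
Step 4: [C₄H₆] = 1/19.26 = 0.05191 M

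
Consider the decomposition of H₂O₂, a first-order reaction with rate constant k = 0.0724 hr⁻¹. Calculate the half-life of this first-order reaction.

9.574 hr

Step 1: For a first-order reaction, t₁/₂ = ln(2)/k
Step 2: t₁/₂ = ln(2)/0.0724
Step 3: t₁/₂ = 0.6931/0.0724 = 9.574 hr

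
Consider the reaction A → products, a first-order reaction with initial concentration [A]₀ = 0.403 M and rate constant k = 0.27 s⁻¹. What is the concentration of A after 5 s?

0.1045 M

Step 1: For a first-order reaction: [A] = [A]₀ × e^(-kt)
Step 2: [A] = 0.403 × e^(-0.27 × 5)
Step 3: [A] = 0.403 × e^(-1.35)
Step 4: [A] = 0.403 × 0.25924 = 0.1045 M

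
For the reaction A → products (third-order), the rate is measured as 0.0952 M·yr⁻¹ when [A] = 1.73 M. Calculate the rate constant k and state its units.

0.01839 M⁻²·yr⁻¹

Step 1: rate = k[A]^3, so k = rate / [A]^3.
Step 2: k = 0.0952 / (1.73)^3 = 0.0952 / 5.178.
Step 3: k = 0.01839 M⁻²·yr⁻¹.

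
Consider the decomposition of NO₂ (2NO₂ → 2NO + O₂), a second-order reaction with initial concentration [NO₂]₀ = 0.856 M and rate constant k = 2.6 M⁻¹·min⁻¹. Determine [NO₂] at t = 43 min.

0.008852 M

Step 1: For a second-order reaction: 1/[NO₂] = 1/[NO₂]₀ + kt
Step 2: 1/[NO₂] = 1/0.856 + 2.6 × 43
Step 3: 1/[NO₂] = 1.168 + 111.8 = 113
Step 4: [NO₂] = 1/113 = 0.008852 M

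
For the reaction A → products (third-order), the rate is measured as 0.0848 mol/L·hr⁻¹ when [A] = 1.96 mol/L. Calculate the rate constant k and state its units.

0.01126 (mol/L)⁻²·hr⁻¹

Step 1: rate = k[A]^3, so k = rate / [A]^3.
Step 2: k = 0.0848 / (1.96)^3 = 0.0848 / 7.53.
Step 3: k = 0.01126 (mol/L)⁻²·hr⁻¹.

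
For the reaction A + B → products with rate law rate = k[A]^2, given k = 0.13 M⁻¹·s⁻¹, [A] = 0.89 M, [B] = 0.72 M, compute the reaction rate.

0.103 M/s

Step 1: The rate law is rate = k[A]^2
Step 2: Note that the rate does not depend on [B] (zero order in B).
Step 3: rate = 0.13 × (0.89)^2 = 0.102973 M/s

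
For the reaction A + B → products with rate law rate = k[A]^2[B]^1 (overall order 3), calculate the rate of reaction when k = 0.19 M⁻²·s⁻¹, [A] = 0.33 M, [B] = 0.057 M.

0.001179 M/s

Step 1: The rate law is rate = k[A]^2[B]^1, overall order = 2+1 = 3
Step 2: Substitute values: rate = 0.19 × (0.33)^2 × (0.057)^1
Step 3: rate = 0.19 × 0.1089 × 0.057 = 0.00117939 M/s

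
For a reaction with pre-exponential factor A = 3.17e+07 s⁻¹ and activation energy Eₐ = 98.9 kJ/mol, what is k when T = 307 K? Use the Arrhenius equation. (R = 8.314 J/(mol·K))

4.71e-10 s⁻¹

Step 1: Use the Arrhenius equation: k = A × exp(-Eₐ/RT)
Step 2: Convert Eₐ to J/mol: 98.9 kJ/mol = 98900 J/mol
Step 3: Calculate the exponent: -Eₐ/(RT) = -98900/(8.314 × 307) = -38.74788
Step 4: k = 3.17e+07 × exp(-38.74788)
Step 5: k = 3.17e+07 × 1.48597e-17 = 4.7105e-10 s⁻¹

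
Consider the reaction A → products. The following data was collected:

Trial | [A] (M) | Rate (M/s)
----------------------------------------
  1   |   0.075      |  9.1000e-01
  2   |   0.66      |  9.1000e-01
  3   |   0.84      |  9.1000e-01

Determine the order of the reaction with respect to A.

zeroth order (0)

Step 1: Compare trials - when concentration changes, rate stays constant.
Step 2: rate₂/rate₁ = 9.1000e-01/9.1000e-01 = 1
Step 3: [A]₂/[A]₁ = 0.66/0.075 = 8.8
Step 4: Since rate ratio ≈ (conc ratio)^0, the reaction is zeroth order.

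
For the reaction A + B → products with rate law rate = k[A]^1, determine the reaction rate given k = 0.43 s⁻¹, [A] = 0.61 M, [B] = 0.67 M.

0.2623 M/s

Step 1: The rate law is rate = k[A]^1
Step 2: Note that the rate does not depend on [B] (zero order in B).
Step 3: rate = 0.43 × (0.61)^1 = 0.2623 M/s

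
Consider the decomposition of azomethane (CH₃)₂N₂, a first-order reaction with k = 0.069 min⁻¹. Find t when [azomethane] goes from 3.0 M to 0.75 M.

20.09 min

Step 1: For first-order: t = ln([azomethane]₀/[azomethane])/k
Step 2: t = ln(3.0/0.75)/0.069
Step 3: t = ln(4)/0.069
Step 4: t = 1.386/0.069 = 20.09 min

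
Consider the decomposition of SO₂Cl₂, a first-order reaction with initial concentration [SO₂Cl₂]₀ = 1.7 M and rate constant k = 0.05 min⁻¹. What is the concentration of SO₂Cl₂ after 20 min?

0.6254 M

Step 1: For a first-order reaction: [SO₂Cl₂] = [SO₂Cl₂]₀ × e^(-kt)
Step 2: [SO₂Cl₂] = 1.7 × e^(-0.05 × 20)
Step 3: [SO₂Cl₂] = 1.7 × e^(-1)
Step 4: [SO₂Cl₂] = 1.7 × 0.367879 = 0.6254 M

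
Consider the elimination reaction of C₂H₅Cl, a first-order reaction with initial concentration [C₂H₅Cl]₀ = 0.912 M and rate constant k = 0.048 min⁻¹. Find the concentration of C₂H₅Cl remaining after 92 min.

0.01102 M

Step 1: For a first-order reaction: [C₂H₅Cl] = [C₂H₅Cl]₀ × e^(-kt)
Step 2: [C₂H₅Cl] = 0.912 × e^(-0.048 × 92)
Step 3: [C₂H₅Cl] = 0.912 × e^(-4.416)
Step 4: [C₂H₅Cl] = 0.912 × 0.0120825 = 0.01102 M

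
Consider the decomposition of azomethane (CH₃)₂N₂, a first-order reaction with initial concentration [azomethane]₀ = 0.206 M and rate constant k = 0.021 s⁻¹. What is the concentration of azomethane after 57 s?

0.06223 M

Step 1: For a first-order reaction: [azomethane] = [azomethane]₀ × e^(-kt)
Step 2: [azomethane] = 0.206 × e^(-0.021 × 57)
Step 3: [azomethane] = 0.206 × e^(-1.197)
Step 4: [azomethane] = 0.206 × 0.302099 = 0.06223 M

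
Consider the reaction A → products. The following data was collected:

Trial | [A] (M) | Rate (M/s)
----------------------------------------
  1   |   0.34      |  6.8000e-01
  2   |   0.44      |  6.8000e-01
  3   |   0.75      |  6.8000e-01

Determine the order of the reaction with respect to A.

zeroth order (0)

Step 1: Compare trials - when concentration changes, rate stays constant.
Step 2: rate₂/rate₁ = 6.8000e-01/6.8000e-01 = 1
Step 3: [A]₂/[A]₁ = 0.44/0.34 = 1.294
Step 4: Since rate ratio ≈ (conc ratio)^0, the reaction is zeroth order.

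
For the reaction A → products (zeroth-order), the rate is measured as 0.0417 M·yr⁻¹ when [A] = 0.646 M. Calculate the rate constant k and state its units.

0.0417 M·yr⁻¹

Step 1: For a zeroth-order reaction, rate = k (independent of concentration).
Step 2: k = rate = 0.0417 M·yr⁻¹.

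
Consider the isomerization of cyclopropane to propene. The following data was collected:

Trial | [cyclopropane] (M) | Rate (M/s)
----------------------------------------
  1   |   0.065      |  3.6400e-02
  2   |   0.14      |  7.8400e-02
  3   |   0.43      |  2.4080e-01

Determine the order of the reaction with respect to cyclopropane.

first order (1)

Step 1: Compare trials to find order n where rate₂/rate₁ = ([cyclopropane]₂/[cyclopropane]₁)^n
Step 2: rate₂/rate₁ = 7.8400e-02/3.6400e-02 = 2.154
Step 3: [cyclopropane]₂/[cyclopropane]₁ = 0.14/0.065 = 2.154
Step 4: n = ln(2.154)/ln(2.154) = 1.00 ≈ 1
Step 5: The reaction is first order in cyclopropane.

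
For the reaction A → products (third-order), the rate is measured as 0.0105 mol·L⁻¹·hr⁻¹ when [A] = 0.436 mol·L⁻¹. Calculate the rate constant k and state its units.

0.1267 (mol·L⁻¹)⁻²·hr⁻¹

Step 1: rate = k[A]^3, so k = rate / [A]^3.
Step 2: k = 0.0105 / (0.436)^3 = 0.0105 / 0.08288.
Step 3: k = 0.1267 (mol·L⁻¹)⁻²·hr⁻¹.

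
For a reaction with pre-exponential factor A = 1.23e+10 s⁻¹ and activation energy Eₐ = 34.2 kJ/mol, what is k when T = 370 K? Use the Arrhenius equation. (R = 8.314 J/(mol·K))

1.83e+05 s⁻¹

Step 1: Use the Arrhenius equation: k = A × exp(-Eₐ/RT)
Step 2: Convert Eₐ to J/mol: 34.2 kJ/mol = 34200 J/mol
Step 3: Calculate the exponent: -Eₐ/(RT) = -34200/(8.314 × 370) = -11.11768
Step 4: k = 1.23e+10 × exp(-11.11768)
Step 5: k = 1.23e+10 × 1.48475e-05 = 1.8262e+05 s⁻¹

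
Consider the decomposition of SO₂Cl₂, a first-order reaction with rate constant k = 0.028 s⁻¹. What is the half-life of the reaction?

24.76 s

Step 1: For a first-order reaction, t₁/₂ = ln(2)/k
Step 2: t₁/₂ = ln(2)/0.028
Step 3: t₁/₂ = 0.6931/0.028 = 24.76 s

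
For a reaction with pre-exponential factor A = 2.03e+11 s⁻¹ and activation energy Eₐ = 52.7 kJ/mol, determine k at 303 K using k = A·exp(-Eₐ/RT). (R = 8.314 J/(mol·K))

1.67e+02 s⁻¹

Step 1: Use the Arrhenius equation: k = A × exp(-Eₐ/RT)
Step 2: Convert Eₐ to J/mol: 52.7 kJ/mol = 52700 J/mol
Step 3: Calculate the exponent: -Eₐ/(RT) = -52700/(8.314 × 303) = -20.91982
Step 4: k = 2.03e+11 × exp(-20.91982)
Step 5: k = 2.03e+11 × 8.21557e-10 = 1.6678e+02 s⁻¹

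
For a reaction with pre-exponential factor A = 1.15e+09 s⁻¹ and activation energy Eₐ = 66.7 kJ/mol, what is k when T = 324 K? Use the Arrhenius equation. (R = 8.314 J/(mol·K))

2.03e-02 s⁻¹

Step 1: Use the Arrhenius equation: k = A × exp(-Eₐ/RT)
Step 2: Convert Eₐ to J/mol: 66.7 kJ/mol = 66700 J/mol
Step 3: Calculate the exponent: -Eₐ/(RT) = -66700/(8.314 × 324) = -24.76115
Step 4: k = 1.15e+09 × exp(-24.76115)
Step 5: k = 1.15e+09 × 1.76347e-11 = 2.0280e-02 s⁻¹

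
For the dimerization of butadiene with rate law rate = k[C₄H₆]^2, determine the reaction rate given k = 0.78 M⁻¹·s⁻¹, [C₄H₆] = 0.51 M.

0.2029 M/s

Step 1: Identify the rate law: rate = k[C₄H₆]^2
Step 2: Substitute values: rate = 0.78 × (0.51)^2
Step 3: Calculate: rate = 0.78 × 0.2601 = 0.202878 M/s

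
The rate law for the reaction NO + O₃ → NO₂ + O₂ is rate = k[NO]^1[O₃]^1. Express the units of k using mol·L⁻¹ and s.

(mol·L⁻¹)⁻¹·s⁻¹

Step 1: Overall order = 1 + 1 = 2.
Step 2: rate has units mol·L⁻¹·s⁻¹; [NO]^1[O₃]^1 has units (mol·L⁻¹)^2.
Step 3: k = rate/([NO]^1[O₃]^1), so units of k = (mol·L⁻¹)^(1-2)·s⁻¹ = (mol·L⁻¹)⁻¹·s⁻¹.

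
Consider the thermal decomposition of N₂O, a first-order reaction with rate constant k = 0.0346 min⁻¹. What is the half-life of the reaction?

20.03 min

Step 1: For a first-order reaction, t₁/₂ = ln(2)/k
Step 2: t₁/₂ = ln(2)/0.0346
Step 3: t₁/₂ = 0.6931/0.0346 = 20.03 min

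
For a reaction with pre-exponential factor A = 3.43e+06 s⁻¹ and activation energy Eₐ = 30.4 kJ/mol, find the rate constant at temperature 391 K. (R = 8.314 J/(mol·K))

2.98e+02 s⁻¹

Step 1: Use the Arrhenius equation: k = A × exp(-Eₐ/RT)
Step 2: Convert Eₐ to J/mol: 30.4 kJ/mol = 30400 J/mol
Step 3: Calculate the exponent: -Eₐ/(RT) = -30400/(8.314 × 391) = -9.35162
Step 4: k = 3.43e+06 × exp(-9.35162)
Step 5: k = 3.43e+06 × 8.68246e-05 = 2.9781e+02 s⁻¹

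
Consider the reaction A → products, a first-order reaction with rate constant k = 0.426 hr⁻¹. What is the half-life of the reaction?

1.627 hr

Step 1: For a first-order reaction, t₁/₂ = ln(2)/k
Step 2: t₁/₂ = ln(2)/0.426
Step 3: t₁/₂ = 0.6931/0.426 = 1.627 hr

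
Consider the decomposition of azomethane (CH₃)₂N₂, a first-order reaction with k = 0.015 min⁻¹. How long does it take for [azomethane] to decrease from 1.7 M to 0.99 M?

36.05 min

Step 1: For first-order: t = ln([azomethane]₀/[azomethane])/k
Step 2: t = ln(1.7/0.99)/0.015
Step 3: t = ln(1.717)/0.015
Step 4: t = 0.5407/0.015 = 36.05 min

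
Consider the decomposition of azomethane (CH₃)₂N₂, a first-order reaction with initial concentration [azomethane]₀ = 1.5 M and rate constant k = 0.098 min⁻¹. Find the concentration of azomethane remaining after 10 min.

0.563 M

Step 1: For a first-order reaction: [azomethane] = [azomethane]₀ × e^(-kt)
Step 2: [azomethane] = 1.5 × e^(-0.098 × 10)
Step 3: [azomethane] = 1.5 × e^(-0.98)
Step 4: [azomethane] = 1.5 × 0.375311 = 0.563 M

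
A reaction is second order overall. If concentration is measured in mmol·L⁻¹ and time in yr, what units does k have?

(mmol·L⁻¹)⁻¹·yr⁻¹

Step 1: For overall order n, rate = k × (concentration)^n.
Step 2: Rate has units mmol·L⁻¹·yr⁻¹; concentration term has units (mmol·L⁻¹)^2.
Step 3: k = rate / (concentration)^n, so units of k = (mmol·L⁻¹)^(1-2)·yr⁻¹ = (mmol·L⁻¹)⁻¹·yr⁻¹.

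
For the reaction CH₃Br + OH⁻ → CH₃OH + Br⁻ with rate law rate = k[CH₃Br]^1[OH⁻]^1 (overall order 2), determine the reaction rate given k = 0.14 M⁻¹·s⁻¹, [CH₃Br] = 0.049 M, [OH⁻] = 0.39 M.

0.002675 M/s

Step 1: The rate law is rate = k[CH₃Br]^1[OH⁻]^1, overall order = 1+1 = 2
Step 2: Substitute values: rate = 0.14 × (0.049)^1 × (0.39)^1
Step 3: rate = 0.14 × 0.049 × 0.39 = 0.0026754 M/s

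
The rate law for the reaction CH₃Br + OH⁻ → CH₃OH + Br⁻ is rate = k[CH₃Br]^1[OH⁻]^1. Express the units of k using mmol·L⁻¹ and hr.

(mmol·L⁻¹)⁻¹·hr⁻¹

Step 1: Overall order = 1 + 1 = 2.
Step 2: rate has units mmol·L⁻¹·hr⁻¹; [CH₃Br]^1[OH⁻]^1 has units (mmol·L⁻¹)^2.
Step 3: k = rate/([CH₃Br]^1[OH⁻]^1), so units of k = (mmol·L⁻¹)^(1-2)·hr⁻¹ = (mmol·L⁻¹)⁻¹·hr⁻¹.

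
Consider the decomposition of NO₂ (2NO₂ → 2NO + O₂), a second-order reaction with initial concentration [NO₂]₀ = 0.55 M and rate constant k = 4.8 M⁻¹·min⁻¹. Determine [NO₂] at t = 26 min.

0.007898 M

Step 1: For a second-order reaction: 1/[NO₂] = 1/[NO₂]₀ + kt
Step 2: 1/[NO₂] = 1/0.55 + 4.8 × 26
Step 3: 1/[NO₂] = 1.818 + 124.8 = 126.6
Step 4: [NO₂] = 1/126.6 = 0.007898 M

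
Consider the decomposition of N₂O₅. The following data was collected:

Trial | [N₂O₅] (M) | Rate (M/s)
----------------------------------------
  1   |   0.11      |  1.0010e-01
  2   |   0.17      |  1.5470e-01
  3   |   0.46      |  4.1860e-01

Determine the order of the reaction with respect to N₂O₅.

first order (1)

Step 1: Compare trials to find order n where rate₂/rate₁ = ([N₂O₅]₂/[N₂O₅]₁)^n
Step 2: rate₂/rate₁ = 1.5470e-01/1.0010e-01 = 1.545
Step 3: [N₂O₅]₂/[N₂O₅]₁ = 0.17/0.11 = 1.545
Step 4: n = ln(1.545)/ln(1.545) = 1.00 ≈ 1
Step 5: The reaction is first order in N₂O₅.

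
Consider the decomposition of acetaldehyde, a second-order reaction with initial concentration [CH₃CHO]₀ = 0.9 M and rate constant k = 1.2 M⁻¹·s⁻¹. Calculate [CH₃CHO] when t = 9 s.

0.08396 M

Step 1: For a second-order reaction: 1/[CH₃CHO] = 1/[CH₃CHO]₀ + kt
Step 2: 1/[CH₃CHO] = 1/0.9 + 1.2 × 9
Step 3: 1/[CH₃CHO] = 1.111 + 10.8 = 11.91
Step 4: [CH₃CHO] = 1/11.91 = 0.08396 M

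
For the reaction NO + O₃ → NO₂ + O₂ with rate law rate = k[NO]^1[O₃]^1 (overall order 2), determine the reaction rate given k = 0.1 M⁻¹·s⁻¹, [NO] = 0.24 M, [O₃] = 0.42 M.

0.01008 M/s

Step 1: The rate law is rate = k[NO]^1[O₃]^1, overall order = 1+1 = 2
Step 2: Substitute values: rate = 0.1 × (0.24)^1 × (0.42)^1
Step 3: rate = 0.1 × 0.24 × 0.42 = 0.01008 M/s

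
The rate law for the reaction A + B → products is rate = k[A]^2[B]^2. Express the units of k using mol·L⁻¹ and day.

(mol·L⁻¹)⁻³·day⁻¹

Step 1: Overall order = 2 + 2 = 4.
Step 2: rate has units mol·L⁻¹·day⁻¹; [A]^2[B]^2 has units (mol·L⁻¹)^4.
Step 3: k = rate/([A]^2[B]^2), so units of k = (mol·L⁻¹)^(1-4)·day⁻¹ = (mol·L⁻¹)⁻³·day⁻¹.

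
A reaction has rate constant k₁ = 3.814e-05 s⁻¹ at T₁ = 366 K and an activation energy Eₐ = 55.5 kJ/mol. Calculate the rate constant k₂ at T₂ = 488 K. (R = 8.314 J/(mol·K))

3.645e-03 s⁻¹

Step 1: Use the two-temperature Arrhenius form: ln(k₂/k₁) = -Eₐ/R × (1/T₂ - 1/T₁)
Step 2: Convert Eₐ to J/mol: 55.5 kJ/mol = 55500 J/mol
Step 3: 1/T₂ - 1/T₁ = 1/488 - 1/366 = -6.830601e-04 K⁻¹
Step 4: ln(k₂/k₁) = -55500/8.314 × -6.830601e-04 = 4.55976
Step 5: k₂ = k₁ × exp(4.55976) = 3.814e-05 × 9.55605e+01 = 3.645e-03 s⁻¹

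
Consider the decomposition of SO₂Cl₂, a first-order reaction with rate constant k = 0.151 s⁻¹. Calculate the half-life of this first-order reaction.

4.59 s

Step 1: For a first-order reaction, t₁/₂ = ln(2)/k
Step 2: t₁/₂ = ln(2)/0.151
Step 3: t₁/₂ = 0.6931/0.151 = 4.59 s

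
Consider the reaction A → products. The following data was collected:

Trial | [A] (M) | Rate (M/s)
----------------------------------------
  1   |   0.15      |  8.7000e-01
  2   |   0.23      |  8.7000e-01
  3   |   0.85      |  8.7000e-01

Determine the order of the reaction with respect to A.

zeroth order (0)

Step 1: Compare trials - when concentration changes, rate stays constant.
Step 2: rate₂/rate₁ = 8.7000e-01/8.7000e-01 = 1
Step 3: [A]₂/[A]₁ = 0.23/0.15 = 1.533
Step 4: Since rate ratio ≈ (conc ratio)^0, the reaction is zeroth order.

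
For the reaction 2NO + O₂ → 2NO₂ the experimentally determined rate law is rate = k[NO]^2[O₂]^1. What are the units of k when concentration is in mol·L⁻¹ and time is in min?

(mol·L⁻¹)⁻²·min⁻¹

Step 1: Overall order = 2 + 1 = 3.
Step 2: rate has units mol·L⁻¹·min⁻¹; [NO]^2[O₂]^1 has units (mol·L⁻¹)^3.
Step 3: k = rate/([NO]^2[O₂]^1), so units of k = (mol·L⁻¹)^(1-3)·min⁻¹ = (mol·L⁻¹)⁻²·min⁻¹.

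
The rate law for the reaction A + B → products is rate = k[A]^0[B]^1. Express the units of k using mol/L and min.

min⁻¹

Step 1: Overall order = 0 + 1 = 1.
Step 2: rate has units mol/L·min⁻¹; [A]^0[B]^1 has units (mol/L)^1.
Step 3: k = rate/([A]^0[B]^1), so units of k = (mol/L)^(1-1)·min⁻¹ = min⁻¹.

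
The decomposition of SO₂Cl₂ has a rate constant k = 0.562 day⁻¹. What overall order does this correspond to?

first order (1)

Step 1: The units of k for an nth-order reaction are (concentration)^(1-n)·(time)⁻¹.
Step 2: Here k has units day⁻¹, so the concentration exponent is 0.
Step 3: 1 - n = 0 ⇒ n = 1. The reaction is first order.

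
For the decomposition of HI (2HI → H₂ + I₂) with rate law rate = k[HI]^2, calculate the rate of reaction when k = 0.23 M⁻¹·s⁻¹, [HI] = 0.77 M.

0.1364 M/s

Step 1: Identify the rate law: rate = k[HI]^2
Step 2: Substitute values: rate = 0.23 × (0.77)^2
Step 3: Calculate: rate = 0.23 × 0.5929 = 0.136367 M/s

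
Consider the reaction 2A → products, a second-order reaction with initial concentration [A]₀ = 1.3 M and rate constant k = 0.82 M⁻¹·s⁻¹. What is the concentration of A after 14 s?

0.08164 M

Step 1: For a second-order reaction: 1/[A] = 1/[A]₀ + kt
Step 2: 1/[A] = 1/1.3 + 0.82 × 14
Step 3: 1/[A] = 0.7692 + 11.48 = 12.25
Step 4: [A] = 1/12.25 = 0.08164 M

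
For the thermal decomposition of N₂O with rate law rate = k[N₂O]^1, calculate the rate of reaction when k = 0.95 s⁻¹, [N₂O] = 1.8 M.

1.71 M/s

Step 1: Identify the rate law: rate = k[N₂O]^1
Step 2: Substitute values: rate = 0.95 × (1.8)^1
Step 3: Calculate: rate = 0.95 × 1.8 = 1.71 M/s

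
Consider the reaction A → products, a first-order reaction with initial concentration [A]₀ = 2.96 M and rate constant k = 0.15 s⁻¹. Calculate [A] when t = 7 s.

1.036 M

Step 1: For a first-order reaction: [A] = [A]₀ × e^(-kt)
Step 2: [A] = 2.96 × e^(-0.15 × 7)
Step 3: [A] = 2.96 × e^(-1.05)
Step 4: [A] = 2.96 × 0.349938 = 1.036 M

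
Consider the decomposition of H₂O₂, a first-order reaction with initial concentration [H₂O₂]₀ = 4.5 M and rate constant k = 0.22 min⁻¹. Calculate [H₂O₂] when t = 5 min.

1.498 M

Step 1: For a first-order reaction: [H₂O₂] = [H₂O₂]₀ × e^(-kt)
Step 2: [H₂O₂] = 4.5 × e^(-0.22 × 5)
Step 3: [H₂O₂] = 4.5 × e^(-1.1)
Step 4: [H₂O₂] = 4.5 × 0.332871 = 1.498 M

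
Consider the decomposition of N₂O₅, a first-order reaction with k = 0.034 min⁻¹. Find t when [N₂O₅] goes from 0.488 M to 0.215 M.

24.11 min

Step 1: For first-order: t = ln([N₂O₅]₀/[N₂O₅])/k
Step 2: t = ln(0.488/0.215)/0.034
Step 3: t = ln(2.27)/0.034
Step 4: t = 0.8197/0.034 = 24.11 min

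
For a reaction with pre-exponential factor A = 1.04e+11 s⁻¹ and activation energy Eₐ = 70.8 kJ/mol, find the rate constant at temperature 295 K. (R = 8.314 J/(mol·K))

3.02e-02 s⁻¹

Step 1: Use the Arrhenius equation: k = A × exp(-Eₐ/RT)
Step 2: Convert Eₐ to J/mol: 70.8 kJ/mol = 70800 J/mol
Step 3: Calculate the exponent: -Eₐ/(RT) = -70800/(8.314 × 295) = -28.86697
Step 4: k = 1.04e+11 × exp(-28.86697)
Step 5: k = 1.04e+11 × 2.90559e-13 = 3.0218e-02 s⁻¹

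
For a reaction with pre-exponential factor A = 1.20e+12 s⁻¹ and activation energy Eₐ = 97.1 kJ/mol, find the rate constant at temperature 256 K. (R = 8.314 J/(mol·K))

1.85e-08 s⁻¹

Step 1: Use the Arrhenius equation: k = A × exp(-Eₐ/RT)
Step 2: Convert Eₐ to J/mol: 97.1 kJ/mol = 97100 J/mol
Step 3: Calculate the exponent: -Eₐ/(RT) = -97100/(8.314 × 256) = -45.62147
Step 4: k = 1.20e+12 × exp(-45.62147)
Step 5: k = 1.20e+12 × 1.53761e-20 = 1.8451e-08 s⁻¹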